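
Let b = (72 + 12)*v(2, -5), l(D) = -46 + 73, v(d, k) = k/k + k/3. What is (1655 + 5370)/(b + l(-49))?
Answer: -7025/29 ≈ -242.24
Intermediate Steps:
v(d, k) = 1 + k/3 (v(d, k) = 1 + k*(⅓) = 1 + k/3)
l(D) = 27
b = -56 (b = (72 + 12)*(1 + (⅓)*(-5)) = 84*(1 - 5/3) = 84*(-⅔) = -56)
(1655 + 5370)/(b + l(-49)) = (1655 + 5370)/(-56 + 27) = 7025/(-29) = 7025*(-1/29) = -7025/29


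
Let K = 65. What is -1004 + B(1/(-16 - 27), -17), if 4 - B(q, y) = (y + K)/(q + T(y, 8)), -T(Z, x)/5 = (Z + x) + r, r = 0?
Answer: -968032/967 ≈ -1001.1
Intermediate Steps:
T(Z, x) = -5*Z - 5*x (T(Z, x) = -5*((Z + x) + 0) = -5*(Z + x) = -5*Z - 5*x)
B(q, y) = 4 - (65 + y)/(-40 + q - 5*y) (B(q, y) = 4 - (y + 65)/(q + (-5*y - 5*8)) = 4 - (65 + y)/(q + (-5*y - 40)) = 4 - (65 + y)/(q + (-40 - 5*y)) = 4 - (65 + y)/(-40 + q - 5*y))
-1004 + B(1/(-16 - 27), -17) = -1004 + (225 - 4/(-16 - 27) + 21*(-17))/(40 - 1/(-16 - 27) + 5*(-17)) = -1004 + (225 - 4/(-43) - 357)/(40 - 1/(-43) - 85) = -1004 + (225 - 4*(-1/43) - 357)/(40 - 1*(-1/43) - 85) = -1004 + (225 + 4/43 - 357)/(40 + 1/43 - 85) = -1004 - 5672/43/(-1934/43) = -1004 - 43/1934*(-5672/43) = -1004 + 2836/967 = -968032/967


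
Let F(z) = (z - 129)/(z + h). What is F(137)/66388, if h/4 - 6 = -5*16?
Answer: -2/2638923 ≈ -7.5788e-7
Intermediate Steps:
h = -296 (h = 24 + 4*(-5*16) = 24 + 4*(-80) = 24 - 320 = -296)
F(z) = (-129 + z)/(-296 + z) (F(z) = (z - 129)/(z - 296) = (-129 + z)/(-296 + z))
F(137)/66388 = ((-129 + 137)/(-296 + 137))/66388 = (8/(-159))*(1/66388) = -1/159*8*(1/66388) = -8/159*1/66388 = -2/2638923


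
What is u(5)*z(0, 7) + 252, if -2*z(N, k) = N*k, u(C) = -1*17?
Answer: 252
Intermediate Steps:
u(C) = -17
z(N, k) = -N*k/2
u(5)*z(0, 7) + 252 = -(-17)*0*7/2 + 252 = -17*0 + 252 = 0 + 252 = 252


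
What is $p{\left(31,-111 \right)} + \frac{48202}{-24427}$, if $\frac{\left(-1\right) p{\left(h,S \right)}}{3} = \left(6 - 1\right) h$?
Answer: $- \frac{11406757}{24427} \approx -466.97$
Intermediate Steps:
$p{\left(h,S \right)} = - 15 h$ ($p{\left(h,S \right)} = - 3 \left(6 - 1\right) h = - 3 \cdot 5 h = - 15 h$)
$p{\left(31,-111 \right)} + \frac{48202}{-24427} = \left(-15\right) 31 + \frac{48202}{-24427} = -465 + 48202 \left(- \frac{1}{24427}\right) = -465 - \frac{48202}{24427} = - \frac{11406757}{24427}$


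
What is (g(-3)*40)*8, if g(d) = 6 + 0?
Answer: 1920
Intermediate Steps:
g(d) = 6
(g(-3)*40)*8 = (6*40)*8 = 240*8 = 1920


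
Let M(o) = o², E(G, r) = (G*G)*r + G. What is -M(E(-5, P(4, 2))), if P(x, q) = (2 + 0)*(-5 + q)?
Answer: -24025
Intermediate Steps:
P(x, q) = -10 + 2*q (P(x, q) = 2*(-5 + q) = -10 + 2*q)
E(G, r) = G + r*G² (E(G, r) = G²*r + G = r*G² + G = G + r*G²)
-M(E(-5, P(4, 2))) = -(-5*(1 - 5*(-10 + 2*2)))² = -(-5*(1 - 5*(-10 + 4)))² = -(-5*(1 - 5*(-6)))² = -(-5*(1 + 30))² = -(-5*31)² = -1*(-155)² = -1*24025 = -24025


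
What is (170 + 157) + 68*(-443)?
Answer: -29797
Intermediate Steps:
(170 + 157) + 68*(-443) = 327 - 30124 = -29797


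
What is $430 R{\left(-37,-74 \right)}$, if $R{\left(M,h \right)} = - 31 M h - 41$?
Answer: $-36515170$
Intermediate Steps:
$R{\left(M,h \right)} = -41 - 31 M h$ ($R{\left(M,h \right)} = - 31 M h - 41 = -41 - 31 M h$)
$430 R{\left(-37,-74 \right)} = 430 \left(-41 - \left(-1147\right) \left(-74\right)\right) = 430 \left(-41 - 84878\right) = 430 \left(-84919\right) = -36515170$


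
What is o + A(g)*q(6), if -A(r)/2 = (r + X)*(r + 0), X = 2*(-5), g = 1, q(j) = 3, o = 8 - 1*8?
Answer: 54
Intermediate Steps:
o = 0 (o = 8 - 8 = 0)
X = -10
A(r) = -2*r*(-10 + r) (A(r) = -2*(r - 10)*(r + 0) = -2*(-10 + r)*r = -2*r*(-10 + r))
o + A(g)*q(6) = 0 + (2*1*(10 - 1*1))*3 = 0 + (2*1*(10 - 1))*3 = 0 + (2*1*9)*3 = 0 + 18*3 = 0 + 54 = 54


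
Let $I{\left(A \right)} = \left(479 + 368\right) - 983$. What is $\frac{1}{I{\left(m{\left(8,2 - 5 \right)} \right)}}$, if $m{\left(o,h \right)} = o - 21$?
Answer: $- \frac{1}{136} \approx -0.0073529$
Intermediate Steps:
$m{\left(o,h \right)} = -21 + o$ ($m{\left(o,h \right)} = o - 21 = -21 + o$)
$I{\left(A \right)} = -136$ ($I{\left(A \right)} = 847 - 983 = -136$)
$\frac{1}{I{\left(m{\left(8,2 - 5 \right)} \right)}} = \frac{1}{-136} = - \frac{1}{136}$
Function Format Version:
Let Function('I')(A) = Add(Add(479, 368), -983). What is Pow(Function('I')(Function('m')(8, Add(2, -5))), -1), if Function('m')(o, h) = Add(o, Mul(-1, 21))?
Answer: Rational(-1, 136) ≈ -0.0073529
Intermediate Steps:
Function('m')(o, h) = Add(-21, o) (Function('m')(o, h) = Add(o, -21) = Add(-21, o))
Function('I')(A) = -136 (Function('I')(A) = Add(847, -983) = -136)
Pow(Function('I')(Function('m')(8, Add(2, -5))), -1) = Pow(-136, -1) = Rational(-1, 136)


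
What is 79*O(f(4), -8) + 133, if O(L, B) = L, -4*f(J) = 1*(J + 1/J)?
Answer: 785/16 ≈ 49.063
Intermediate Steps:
f(J) = -J/4 - 1/(4*J) (f(J) = -(J + 1/J)/4 = -J/4 - 1/(4*J))
79*O(f(4), -8) + 133 = 79*((¼)*(-1 - 1*4²)/4) + 133 = 79*((¼)*(¼)*(-1 - 1*16)) + 133 = 79*((¼)*(¼)*(-1 - 16)) + 133 = 79*((¼)*(¼)*(-17)) + 133 = 79*(-17/16) + 133 = -1343/16 + 133 = 785/16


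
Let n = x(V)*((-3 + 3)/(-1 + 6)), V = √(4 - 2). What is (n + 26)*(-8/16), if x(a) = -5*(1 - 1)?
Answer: -13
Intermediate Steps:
V = √2 ≈ 1.4142
x(a) = 0 (x(a) = -5*0 = 0)
n = 0 (n = 0*((-3 + 3)/(-1 + 6)) = 0*(0/5) = 0*(0*(⅕)) = 0*0 = 0)
(n + 26)*(-8/16) = (0 + 26)*(-8/16) = 26*(-8*1/16) = 26*(-½) = -13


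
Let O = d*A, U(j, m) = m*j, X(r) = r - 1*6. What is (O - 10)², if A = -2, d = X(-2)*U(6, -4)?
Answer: 155236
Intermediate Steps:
X(r) = -6 + r (X(r) = r - 6 = -6 + r)
U(j, m) = j*m
d = 192 (d = (-6 - 2)*(6*(-4)) = -8*(-24) = 192)
O = -384 (O = 192*(-2) = -384)
(O - 10)² = (-384 - 10)² = (-394)² = 155236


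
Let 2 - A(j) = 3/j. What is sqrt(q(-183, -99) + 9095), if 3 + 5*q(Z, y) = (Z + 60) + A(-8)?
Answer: sqrt(3628110)/20 ≈ 95.238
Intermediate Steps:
A(j) = 2 - 3/j
q(Z, y) = 95/8 + Z/5 (q(Z, y) = -3/5 + ((Z + 60) + (2 - 3/(-8)))/5 = -3/5 + ((60 + Z) + (2 - 3*(-1/8)))/5 = -3/5 + ((60 + Z) + (2 + 3/8))/5 = -3/5 + ((60 + Z) + 19/8)/5 = -3/5 + (499/8 + Z)/5 = -3/5 + (499/40 + Z/5) = 95/8 + Z/5)
sqrt(q(-183, -99) + 9095) = sqrt((95/8 + (1/5)*(-183)) + 9095) = sqrt((95/8 - 183/5) + 9095) = sqrt(-989/40 + 9095) = sqrt(362811/40) = sqrt(3628110)/20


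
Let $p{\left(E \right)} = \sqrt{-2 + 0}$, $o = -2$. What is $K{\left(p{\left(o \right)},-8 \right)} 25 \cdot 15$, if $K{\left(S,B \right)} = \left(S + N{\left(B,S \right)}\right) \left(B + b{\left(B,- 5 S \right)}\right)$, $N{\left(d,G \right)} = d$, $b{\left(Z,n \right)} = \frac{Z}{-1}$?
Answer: $0$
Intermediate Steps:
$p{\left(E \right)} = i \sqrt{2}$ ($p{\left(E \right)} = \sqrt{-2} = i \sqrt{2}$)
$b{\left(Z,n \right)} = - Z$ ($b{\left(Z,n \right)} = Z \left(-1\right) = - Z$)
$K{\left(S,B \right)} = 0$ ($K{\left(S,B \right)} = \left(S + B\right) \left(B - B\right) = \left(B + S\right) 0 = 0$)
$K{\left(p{\left(o \right)},-8 \right)} 25 \cdot 15 = 0 \cdot 25 \cdot 15 = 0 \cdot 375 = 0$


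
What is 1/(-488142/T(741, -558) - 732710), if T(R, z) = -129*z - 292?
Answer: -35845/26264234021 ≈ -1.3648e-6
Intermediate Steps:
T(R, z) = -292 - 129*z
1/(-488142/T(741, -558) - 732710) = 1/(-488142/(-292 - 129*(-558)) - 732710) = 1/(-488142/(-292 + 71982) - 732710) = 1/(-488142/71690 - 732710) = 1/(-488142*1/71690 - 732710) = 1/(-244071/35845 - 732710) = 1/(-26264234021/35845) = -35845/26264234021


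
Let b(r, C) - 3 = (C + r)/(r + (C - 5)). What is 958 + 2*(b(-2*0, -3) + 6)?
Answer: 3907/4 ≈ 976.75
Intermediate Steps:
b(r, C) = 3 + (C + r)/(-5 + C + r) (b(r, C) = 3 + (C + r)/(r + (C - 5)) = 3 + (C + r)/(r + (-5 + C)) = 3 + (C + r)/(-5 + C + r))
958 + 2*(b(-2*0, -3) + 6) = 958 + 2*((-15 + 4*(-3) + 4*(-2*0))/(-5 - 3 - 2*0) + 6) = 958 + 2*((-15 - 12 + 4*0)/(-5 - 3 + 0) + 6) = 958 + 2*((-15 - 12 + 0)/(-8) + 6) = 958 + 2*(-⅛*(-27) + 6) = 958 + 2*(27/8 + 6) = 958 + 2*(75/8) = 958 + 75/4 = 3907/4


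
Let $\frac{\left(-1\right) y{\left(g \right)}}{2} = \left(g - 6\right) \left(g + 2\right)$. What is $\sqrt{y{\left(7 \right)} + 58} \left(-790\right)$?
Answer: $- 1580 \sqrt{10} \approx -4996.4$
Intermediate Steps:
$y{\left(g \right)} = - 2 \left(-6 + g\right) \left(2 + g\right)$ ($y{\left(g \right)} = - 2 \left(g - 6\right) \left(g + 2\right) = - 2 \left(-6 + g\right) \left(2 + g\right)$)
$\sqrt{y{\left(7 \right)} + 58} \left(-790\right) = \sqrt{\left(24 - 2 \cdot 7^{2} + 8 \cdot 7\right) + 58} \left(-790\right) = \sqrt{\left(24 - 98 + 56\right) + 58} \left(-790\right) = \sqrt{-18 + 58} \left(-790\right) = \sqrt{40} \left(-790\right) = 2 \sqrt{10} \left(-790\right) = - 1580 \sqrt{10}$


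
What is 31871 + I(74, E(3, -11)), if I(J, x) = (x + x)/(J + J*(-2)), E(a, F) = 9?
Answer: 1179218/37 ≈ 31871.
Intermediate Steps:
I(J, x) = -2*x/J (I(J, x) = (2*x)/(J - 2*J) = (2*x)/((-J)) = (2*x)*(-1/J) = -2*x/J)
31871 + I(74, E(3, -11)) = 31871 - 2*9/74 = 31871 - 2*9*1/74 = 31871 - 9/37 = 1179218/37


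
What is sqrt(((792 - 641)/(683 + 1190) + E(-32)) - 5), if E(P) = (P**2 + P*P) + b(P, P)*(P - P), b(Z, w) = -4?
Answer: sqrt(7167390370)/1873 ≈ 45.200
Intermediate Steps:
E(P) = 2*P**2 (E(P) = (P**2 + P*P) - 4*(P - P) = (P**2 + P**2) - 4*0 = 2*P**2 + 0 = 2*P**2)
sqrt(((792 - 641)/(683 + 1190) + E(-32)) - 5) = sqrt(((792 - 641)/(683 + 1190) + 2*(-32)**2) - 5) = sqrt((151/1873 + 2*1024) - 5) = sqrt((151*(1/1873) + 2048) - 5) = sqrt((151/1873 + 2048) - 5) = sqrt(3836055/1873 - 5) = sqrt(3826690/1873) = sqrt(7167390370)/1873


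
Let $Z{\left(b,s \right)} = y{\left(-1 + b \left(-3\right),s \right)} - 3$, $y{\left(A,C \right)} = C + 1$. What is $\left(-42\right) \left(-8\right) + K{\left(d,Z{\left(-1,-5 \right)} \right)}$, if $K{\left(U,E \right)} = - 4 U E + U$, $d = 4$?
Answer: $452$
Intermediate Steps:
$y{\left(A,C \right)} = 1 + C$
$Z{\left(b,s \right)} = -2 + s$ ($Z{\left(b,s \right)} = \left(1 + s\right) - 3 = -2 + s$)
$K{\left(U,E \right)} = U - 4 E U$ ($K{\left(U,E \right)} = - 4 E U + U = U - 4 E U$)
$\left(-42\right) \left(-8\right) + K{\left(d,Z{\left(-1,-5 \right)} \right)} = \left(-42\right) \left(-8\right) + 4 \left(1 - 4 \left(-2 - 5\right)\right) = 336 + 4 \left(1 - -28\right) = 336 + 4 \left(1 + 28\right) = 336 + 4 \cdot 29 = 336 + 116 = 452$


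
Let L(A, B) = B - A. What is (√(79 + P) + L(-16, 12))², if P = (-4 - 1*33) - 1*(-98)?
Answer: 924 + 112*√35 ≈ 1586.6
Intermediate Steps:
P = 61 (P = (-4 - 33) + 98 = -37 + 98 = 61)
(√(79 + P) + L(-16, 12))² = (√(79 + 61) + (12 - 1*(-16)))² = (√140 + (12 + 16))² = (2*√35 + 28)² = (28 + 2*√35)²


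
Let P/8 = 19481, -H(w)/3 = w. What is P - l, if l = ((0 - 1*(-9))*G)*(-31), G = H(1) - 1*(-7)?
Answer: 156964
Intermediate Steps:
H(w) = -3*w
G = 4 (G = -3*1 - 1*(-7) = -3 + 7 = 4)
P = 155848 (P = 8*19481 = 155848)
l = -1116 (l = ((0 - 1*(-9))*4)*(-31) = ((0 + 9)*4)*(-31) = (9*4)*(-31) = 36*(-31) = -1116)
P - l = 155848 - 1*(-1116) = 155848 + 1116 = 156964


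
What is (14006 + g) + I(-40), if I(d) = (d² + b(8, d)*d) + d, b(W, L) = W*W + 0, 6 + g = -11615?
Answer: 1385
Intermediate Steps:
g = -11621 (g = -6 - 11615 = -11621)
b(W, L) = W² (b(W, L) = W² + 0 = W²)
I(d) = d² + 65*d (I(d) = (d² + 8²*d) + d = (d² + 64*d) + d = d² + 65*d)
(14006 + g) + I(-40) = (14006 - 11621) - 40*(65 - 40) = 2385 - 40*25 = 2385 - 1000 = 1385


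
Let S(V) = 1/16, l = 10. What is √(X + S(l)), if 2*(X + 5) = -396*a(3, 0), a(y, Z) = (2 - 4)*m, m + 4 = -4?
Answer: I*√50767/4 ≈ 56.329*I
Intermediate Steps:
m = -8 (m = -4 - 4 = -8)
a(y, Z) = 16 (a(y, Z) = (2 - 4)*(-8) = -2*(-8) = 16)
S(V) = 1/16
X = -3173 (X = -5 + (-396*16)/2 = -5 + (½)*(-6336) = -5 - 3168 = -3173)
√(X + S(l)) = √(-3173 + 1/16) = √(-50767/16) = I*√50767/4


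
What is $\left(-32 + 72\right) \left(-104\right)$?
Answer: $-4160$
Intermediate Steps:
$\left(-32 + 72\right) \left(-104\right) = 40 \left(-104\right) = -4160$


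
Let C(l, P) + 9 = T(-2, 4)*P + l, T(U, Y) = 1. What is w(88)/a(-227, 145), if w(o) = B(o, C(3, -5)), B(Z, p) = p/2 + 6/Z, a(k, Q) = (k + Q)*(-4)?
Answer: -239/14432 ≈ -0.016560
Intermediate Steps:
a(k, Q) = -4*Q - 4*k (a(k, Q) = (Q + k)*(-4) = -4*Q - 4*k)
C(l, P) = -9 + P + l (C(l, P) = -9 + (1*P + l) = -9 + (P + l) = -9 + P + l)
B(Z, p) = p/2 + 6/Z (B(Z, p) = p*(½) + 6/Z = p/2 + 6/Z)
w(o) = -11/2 + 6/o (w(o) = (-9 - 5 + 3)/2 + 6/o = (½)*(-11) + 6/o = -11/2 + 6/o)
w(88)/a(-227, 145) = (-11/2 + 6/88)/(-4*145 - 4*(-227)) = (-11/2 + 6*(1/88))/(-580 + 908) = (-11/2 + 3/44)/328 = -239/44*1/328 = -239/14432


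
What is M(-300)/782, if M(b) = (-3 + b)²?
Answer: 91809/782 ≈ 117.40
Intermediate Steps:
M(-300)/782 = (-3 - 300)²/782 = (-303)²*(1/782) = 91809*(1/782) = 91809/782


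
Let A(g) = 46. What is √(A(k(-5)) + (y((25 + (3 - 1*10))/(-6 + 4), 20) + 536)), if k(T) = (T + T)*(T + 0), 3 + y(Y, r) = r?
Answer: √599 ≈ 24.474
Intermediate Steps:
y(Y, r) = -3 + r
k(T) = 2*T² (k(T) = (2*T)*T = 2*T²)
√(A(k(-5)) + (y((25 + (3 - 1*10))/(-6 + 4), 20) + 536)) = √(46 + ((-3 + 20) + 536)) = √(46 + (17 + 536)) = √(46 + 553) = √599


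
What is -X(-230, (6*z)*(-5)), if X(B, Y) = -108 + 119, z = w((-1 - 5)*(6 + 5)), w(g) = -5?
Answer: -11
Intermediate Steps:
z = -5
X(B, Y) = 11
-X(-230, (6*z)*(-5)) = -1*11 = -11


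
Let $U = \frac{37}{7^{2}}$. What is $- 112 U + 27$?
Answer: $- \frac{403}{7} \approx -57.571$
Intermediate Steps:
$U = \frac{37}{49} \approx 0.7551$
$- 112 U + 27 = \left(-112\right) \frac{37}{49} + 27 = - \frac{592}{7} + 27 = - \frac{403}{7}$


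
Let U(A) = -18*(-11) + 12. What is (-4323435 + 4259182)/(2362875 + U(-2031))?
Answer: -64253/2363085 ≈ -0.027190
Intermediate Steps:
U(A) = 210 (U(A) = 198 + 12 = 210)
(-4323435 + 4259182)/(2362875 + U(-2031)) = (-4323435 + 4259182)/(2362875 + 210) = -64253/2363085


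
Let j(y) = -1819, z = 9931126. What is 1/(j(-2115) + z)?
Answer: 1/9929307 ≈ 1.0071e-7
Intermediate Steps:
1/(j(-2115) + z) = 1/(-1819 + 9931126) = 1/9929307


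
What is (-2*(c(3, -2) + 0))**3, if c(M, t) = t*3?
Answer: 1728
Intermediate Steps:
c(M, t) = 3*t
(-2*(c(3, -2) + 0))**3 = (-2*(3*(-2) + 0))**3 = (-2*(-6 + 0))**3 = (-2*(-6))**3 = 12**3 = 1728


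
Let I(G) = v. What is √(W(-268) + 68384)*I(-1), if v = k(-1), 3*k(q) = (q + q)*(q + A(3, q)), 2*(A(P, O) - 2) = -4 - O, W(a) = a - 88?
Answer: 2*√17007/3 ≈ 86.941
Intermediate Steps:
W(a) = -88 + a
A(P, O) = -O/2 (A(P, O) = 2 + (-4 - O)/2 = 2 + (-2 - O/2) = -O/2)
k(q) = q²/3 (k(q) = ((q + q)*(q - q/2))/3 = ((2*q)*(q/2))/3 = q²/3)
v = ⅓ (v = (⅓)*(-1)² = (⅓)*1 = ⅓ ≈ 0.33333)
I(G) = ⅓
√(W(-268) + 68384)*I(-1) = √((-88 - 268) + 68384)*(⅓) = √(-356 + 68384)*(⅓) = √68028*(⅓) = (2*√17007)*(⅓) = 2*√17007/3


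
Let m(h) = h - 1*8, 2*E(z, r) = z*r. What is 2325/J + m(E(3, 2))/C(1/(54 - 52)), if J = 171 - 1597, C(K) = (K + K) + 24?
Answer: -421/230 ≈ -1.8304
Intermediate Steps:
E(z, r) = r*z/2 (E(z, r) = (z*r)/2 = (r*z)/2 = r*z/2)
m(h) = -8 + h (m(h) = h - 8 = -8 + h)
C(K) = 24 + 2*K (C(K) = 2*K + 24 = 24 + 2*K)
J = -1426
2325/J + m(E(3, 2))/C(1/(54 - 52)) = 2325/(-1426) + (-8 + (½)*2*3)/(24 + 2/(54 - 52)) = 2325*(-1/1426) + (-8 + 3)/(24 + 2/2) = -75/46 - 5/(24 + 2*(½)) = -75/46 - 5/(24 + 1) = -75/46 - 5/25 = -75/46 - 5*1/25 = -75/46 - ⅕ = -421/230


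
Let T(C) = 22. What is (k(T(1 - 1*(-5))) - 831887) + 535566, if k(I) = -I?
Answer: -296343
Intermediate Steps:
(k(T(1 - 1*(-5))) - 831887) + 535566 = (-1*22 - 831887) + 535566 = (-22 - 831887) + 535566 = -831909 + 535566 = -296343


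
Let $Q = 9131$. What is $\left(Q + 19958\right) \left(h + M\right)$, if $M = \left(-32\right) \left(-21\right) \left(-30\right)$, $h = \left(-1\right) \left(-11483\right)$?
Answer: $-252405253$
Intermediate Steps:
$h = 11483$
$M = -20160$ ($M = 672 \left(-30\right) = -20160$)
$\left(Q + 19958\right) \left(h + M\right) = \left(9131 + 19958\right) \left(11483 - 20160\right) = 29089 \left(-8677\right) = -252405253$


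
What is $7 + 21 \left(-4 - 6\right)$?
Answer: $-203$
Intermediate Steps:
$7 + 21 \left(-4 - 6\right) = 7 + 21 \left(-10\right) = 7 - 210 = -203$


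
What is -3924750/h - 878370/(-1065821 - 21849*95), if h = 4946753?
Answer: -3992214249195/7770052913714 ≈ -0.51379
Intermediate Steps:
-3924750/h - 878370/(-1065821 - 21849*95) = -3924750/4946753 - 878370/(-1065821 - 21849*95) = -3924750*1/4946753 - 878370/(-1065821 - 2075655) = -3924750/4946753 - 878370/(-3141476) = -3924750/4946753 - 878370*(-1/3141476) = -3924750/4946753 + 439185/1570738 = -3992214249195/7770052913714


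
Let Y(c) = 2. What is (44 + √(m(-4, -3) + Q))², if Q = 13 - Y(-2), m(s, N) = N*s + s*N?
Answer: (44 + √35)² ≈ 2491.6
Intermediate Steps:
m(s, N) = 2*N*s (m(s, N) = N*s + N*s = 2*N*s)
Q = 11 (Q = 13 - 1*2 = 13 - 2 = 11)
(44 + √(m(-4, -3) + Q))² = (44 + √(2*(-3)*(-4) + 11))² = (44 + √(24 + 11))² = (44 + √35)²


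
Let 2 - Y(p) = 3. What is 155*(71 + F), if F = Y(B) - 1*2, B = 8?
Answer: 10540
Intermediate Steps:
Y(p) = -1 (Y(p) = 2 - 1*3 = 2 - 3 = -1)
F = -3 (F = -1 - 1*2 = -1 - 2 = -3)
155*(71 + F) = 155*(71 - 3) = 155*68 = 10540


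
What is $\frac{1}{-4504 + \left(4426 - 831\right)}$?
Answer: $- \frac{1}{909} \approx -0.0011001$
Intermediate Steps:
$\frac{1}{-4504 + \left(4426 - 831\right)} = \frac{1}{-4504 + 3595} = \frac{1}{-909} = - \frac{1}{909}$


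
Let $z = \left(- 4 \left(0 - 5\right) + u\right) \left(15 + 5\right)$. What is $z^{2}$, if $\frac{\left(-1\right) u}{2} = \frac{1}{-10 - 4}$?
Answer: $\frac{7952400}{49} \approx 1.6229 \cdot 10^{5}$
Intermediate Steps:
$u = \frac{1}{7}$ ($u = - \frac{2}{-10 - 4} = - \frac{2}{-14} = \left(-2\right) \left(- \frac{1}{14}\right) = \frac{1}{7} \approx 0.14286$)
$z = \frac{2820}{7}$ ($z = \left(- 4 \left(0 - 5\right) + \frac{1}{7}\right) \left(15 + 5\right) = \left(\left(-4\right) \left(-5\right) + \frac{1}{7}\right) 20 = \left(20 + \frac{1}{7}\right) 20 = \frac{141}{7} \cdot 20 = \frac{2820}{7} \approx 402.86$)
$z^{2} = \left(\frac{2820}{7}\right)^{2} = \frac{7952400}{49}$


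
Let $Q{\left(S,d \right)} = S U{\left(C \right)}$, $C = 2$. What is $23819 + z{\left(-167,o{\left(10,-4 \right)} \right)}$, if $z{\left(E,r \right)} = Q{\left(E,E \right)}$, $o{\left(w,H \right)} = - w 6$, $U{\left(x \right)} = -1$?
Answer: $23986$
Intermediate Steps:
$o{\left(w,H \right)} = - 6 w$
$Q{\left(S,d \right)} = - S$ ($Q{\left(S,d \right)} = S \left(-1\right) = - S$)
$z{\left(E,r \right)} = - E$
$23819 + z{\left(-167,o{\left(10,-4 \right)} \right)} = 23819 - -167 = 23819 + 167 = 23986$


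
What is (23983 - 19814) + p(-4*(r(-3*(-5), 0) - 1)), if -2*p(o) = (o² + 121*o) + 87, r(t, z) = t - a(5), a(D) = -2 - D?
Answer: 11359/2 ≈ 5679.5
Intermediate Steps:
r(t, z) = 7 + t (r(t, z) = t - (-2 - 1*5) = t - (-2 - 5) = t - 1*(-7) = t + 7 = 7 + t)
p(o) = -87/2 - 121*o/2 - o²/2 (p(o) = -((o² + 121*o) + 87)/2 = -(87 + o² + 121*o)/2 = -87/2 - 121*o/2 - o²/2)
(23983 - 19814) + p(-4*(r(-3*(-5), 0) - 1)) = (23983 - 19814) + (-87/2 - (-242)*((7 - 3*(-5)) - 1) - 16*((7 - 3*(-5)) - 1)²/2) = 4169 + (-87/2 - (-242)*((7 + 15) - 1) - 16*((7 + 15) - 1)²/2) = 4169 + (-87/2 - (-242)*(22 - 1) - 16*(22 - 1)²/2) = 4169 + (-87/2 - (-242)*21 - (-4*21)²/2) = 4169 + (-87/2 - 121/2*(-84) - ½*(-84)²) = 4169 + (-87/2 + 5082 - ½*7056) = 4169 + (-87/2 + 5082 - 3528) = 4169 + 3021/2 = 11359/2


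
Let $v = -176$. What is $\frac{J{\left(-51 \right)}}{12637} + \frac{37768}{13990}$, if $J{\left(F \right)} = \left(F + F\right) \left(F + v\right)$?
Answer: $\frac{400599338}{88395815} \approx 4.5319$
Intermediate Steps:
$J{\left(F \right)} = 2 F \left(-176 + F\right)$ ($J{\left(F \right)} = \left(F + F\right) \left(F - 176\right) = 2 F \left(-176 + F\right)$)
$\frac{J{\left(-51 \right)}}{12637} + \frac{37768}{13990} = \frac{2 \left(-51\right) \left(-176 - 51\right)}{12637} + \frac{37768}{13990} = 2 \left(-51\right) \left(-227\right) \frac{1}{12637} + 37768 \cdot \frac{1}{13990} = 23154 \cdot \frac{1}{12637} + \frac{18884}{6995} = \frac{23154}{12637} + \frac{18884}{6995} = \frac{400599338}{88395815}$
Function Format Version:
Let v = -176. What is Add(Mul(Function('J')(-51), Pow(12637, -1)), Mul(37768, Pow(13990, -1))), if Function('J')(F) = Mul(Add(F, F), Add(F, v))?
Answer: Rational(400599338, 88395815) ≈ 4.5319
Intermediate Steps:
Function('J')(F) = Mul(2, F, Add(-176, F)) (Function('J')(F) = Mul(Add(F, F), Add(F, -176)) = Mul(Mul(2, F), Add(-176, F)) = Mul(2, F, Add(-176, F)))
Add(Mul(Function('J')(-51), Pow(12637, -1)), Mul(37768, Pow(13990, -1))) = Add(Mul(Mul(2, -51, Add(-176, -51)), Pow(12637, -1)), Mul(37768, Pow(13990, -1))) = Add(Mul(Mul(2, -51, -227), Rational(1, 12637)), Mul(37768, Rational(1, 13990))) = Add(Mul(23154, Rational(1, 12637)), Rational(18884, 6995)) = Add(Rational(23154, 12637), Rational(18884, 6995)) = Rational(400599338, 88395815)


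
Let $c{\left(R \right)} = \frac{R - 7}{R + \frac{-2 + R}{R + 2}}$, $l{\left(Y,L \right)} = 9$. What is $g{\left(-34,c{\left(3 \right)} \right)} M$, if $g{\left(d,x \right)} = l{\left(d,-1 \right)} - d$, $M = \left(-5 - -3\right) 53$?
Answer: $-4558$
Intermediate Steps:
$c{\left(R \right)} = \frac{-7 + R}{R + \frac{-2 + R}{2 + R}}$
$M = -106$ ($M = \left(-5 + 3\right) 53 = \left(-2\right) 53 = -106$)
$g{\left(d,x \right)} = 9 - d$
$g{\left(-34,c{\left(3 \right)} \right)} M = \left(9 - -34\right) \left(-106\right) = \left(9 + 34\right) \left(-106\right) = 43 \left(-106\right) = -4558$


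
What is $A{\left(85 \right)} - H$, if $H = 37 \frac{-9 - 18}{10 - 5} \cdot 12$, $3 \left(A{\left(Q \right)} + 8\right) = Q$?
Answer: $\frac{36269}{15} \approx 2417.9$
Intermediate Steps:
$A{\left(Q \right)} = -8 + \frac{Q}{3}$
$H = - \frac{11988}{5}$ ($H = 37 \left(- \frac{27}{5}\right) 12 = \left(- \frac{999}{5}\right) 12 = - \frac{11988}{5} \approx -2397.6$)
$A{\left(85 \right)} - H = \left(-8 + \frac{1}{3} \cdot 85\right) - - \frac{11988}{5} = \left(-8 + \frac{85}{3}\right) + \frac{11988}{5} = \frac{61}{3} + \frac{11988}{5} = \frac{36269}{15}$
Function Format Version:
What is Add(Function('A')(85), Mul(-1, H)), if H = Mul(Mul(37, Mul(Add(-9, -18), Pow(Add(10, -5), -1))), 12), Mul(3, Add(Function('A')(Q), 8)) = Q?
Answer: Rational(36269, 15) ≈ 2417.9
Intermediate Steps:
Function('A')(Q) = Add(-8, Mul(Rational(1, 3), Q))
H = Rational(-11988, 5) (H = Mul(Mul(37, Mul(-27, Pow(5, -1))), 12) = Mul(Mul(37, Mul(-27, Rational(1, 5))), 12) = Mul(Mul(37, Rational(-27, 5)), 12) = Mul(Rational(-999, 5), 12) = Rational(-11988, 5) ≈ -2397.6)
Add(Function('A')(85), Mul(-1, H)) = Add(Add(-8, Mul(Rational(1, 3), 85)), Mul(-1, Rational(-11988, 5))) = Add(Add(-8, Rational(85, 3)), Rational(11988, 5)) = Add(Rational(61, 3), Rational(11988, 5)) = Rational(36269, 15)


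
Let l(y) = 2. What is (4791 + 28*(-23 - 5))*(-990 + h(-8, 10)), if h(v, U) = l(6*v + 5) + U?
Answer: -3918846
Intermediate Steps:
h(v, U) = 2 + U
(4791 + 28*(-23 - 5))*(-990 + h(-8, 10)) = (4791 + 28*(-23 - 5))*(-990 + (2 + 10)) = (4791 + 28*(-28))*(-990 + 12) = (4791 - 784)*(-978) = 4007*(-978) = -3918846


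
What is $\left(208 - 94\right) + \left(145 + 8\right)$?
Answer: $267$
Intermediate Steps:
$\left(208 - 94\right) + \left(145 + 8\right) = 114 + 153 = 267$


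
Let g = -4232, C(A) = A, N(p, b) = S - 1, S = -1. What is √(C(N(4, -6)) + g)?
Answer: I*√4234 ≈ 65.069*I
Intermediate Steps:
N(p, b) = -2 (N(p, b) = -1 - 1 = -2)
√(C(N(4, -6)) + g) = √(-2 - 4232) = √(-4234) = I*√4234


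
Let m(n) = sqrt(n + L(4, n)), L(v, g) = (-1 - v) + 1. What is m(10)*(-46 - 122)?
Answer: -168*sqrt(6) ≈ -411.51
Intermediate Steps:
L(v, g) = -v
m(n) = sqrt(-4 + n) (m(n) = sqrt(n - 1*4) = sqrt(n - 4) = sqrt(-4 + n))
m(10)*(-46 - 122) = sqrt(-4 + 10)*(-46 - 122) = sqrt(6)*(-168) = -168*sqrt(6)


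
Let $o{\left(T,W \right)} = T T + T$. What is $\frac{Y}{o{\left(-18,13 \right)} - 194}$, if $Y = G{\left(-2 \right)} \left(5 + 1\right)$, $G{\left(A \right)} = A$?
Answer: $- \frac{3}{28} \approx -0.10714$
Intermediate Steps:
$o{\left(T,W \right)} = T + T^{2}$ ($o{\left(T,W \right)} = T^{2} + T = T + T^{2}$)
$Y = -12$ ($Y = - 2 \left(5 + 1\right) = \left(-2\right) 6 = -12$)
$\frac{Y}{o{\left(-18,13 \right)} - 194} = \frac{1}{- 18 \left(1 - 18\right) - 194} \left(-12\right) = \frac{1}{\left(-18\right) \left(-17\right) - 194} \left(-12\right) = \frac{1}{306 - 194} \left(-12\right) = \frac{1}{112} \left(-12\right) = - \frac{3}{28}$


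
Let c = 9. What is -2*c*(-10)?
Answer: 180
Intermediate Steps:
-2*c*(-10) = -2*9*(-10) = -18*(-10) = 180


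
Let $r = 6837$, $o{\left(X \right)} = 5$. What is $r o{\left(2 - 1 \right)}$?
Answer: $34185$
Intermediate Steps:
$r o{\left(2 - 1 \right)} = 6837 \cdot 5 = 34185$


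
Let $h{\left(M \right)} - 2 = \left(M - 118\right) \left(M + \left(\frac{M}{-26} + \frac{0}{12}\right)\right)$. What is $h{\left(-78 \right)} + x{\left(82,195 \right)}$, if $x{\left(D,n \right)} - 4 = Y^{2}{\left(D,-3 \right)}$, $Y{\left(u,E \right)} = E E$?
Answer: $14787$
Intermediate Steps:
$Y{\left(u,E \right)} = E^{2}$
$x{\left(D,n \right)} = 85$ ($x{\left(D,n \right)} = 4 + \left(\left(-3\right)^{2}\right)^{2} = 4 + 9^{2} = 4 + 81 = 85$)
$h{\left(M \right)} = 2 + \frac{25 M \left(-118 + M\right)}{26}$ ($h{\left(M \right)} = 2 + \left(M - 118\right) \left(M + \left(\frac{M}{-26} + \frac{0}{12}\right)\right) = 2 + \left(-118 + M\right) \left(M + \left(M \left(- \frac{1}{26}\right) + 0 \cdot \frac{1}{12}\right)\right) = 2 + \left(-118 + M\right) \left(M + \left(- \frac{M}{26} + 0\right)\right) = 2 + \left(-118 + M\right) \left(M - \frac{M}{26}\right) = 2 + \left(-118 + M\right) \frac{25 M}{26} = 2 + \frac{25 M \left(-118 + M\right)}{26}$)
$h{\left(-78 \right)} + x{\left(82,195 \right)} = \left(2 - -8850 + \frac{25 \left(-78\right)^{2}}{26}\right) + 85 = \left(2 + 8850 + \frac{25}{26} \cdot 6084\right) + 85 = \left(2 + 8850 + 5850\right) + 85 = 14702 + 85 = 14787$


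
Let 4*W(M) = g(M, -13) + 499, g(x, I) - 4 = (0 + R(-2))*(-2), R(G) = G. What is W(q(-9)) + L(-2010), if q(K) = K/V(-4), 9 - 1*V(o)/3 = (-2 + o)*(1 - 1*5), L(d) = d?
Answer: -7533/4 ≈ -1883.3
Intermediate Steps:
V(o) = 3 + 12*o (V(o) = 27 - 3*(-2 + o)*(1 - 1*5) = 27 - 3*(-2 + o)*(1 - 5) = 27 - 3*(-2 + o)*(-4) = 27 - 3*(8 - 4*o) = 27 + (-24 + 12*o) = 3 + 12*o)
q(K) = -K/45 (q(K) = K/(3 + 12*(-4)) = K/(3 - 48) = K/(-45) = K*(-1/45) = -K/45)
g(x, I) = 8 (g(x, I) = 4 + (0 - 2)*(-2) = 4 - 2*(-2) = 4 + 4 = 8)
W(M) = 507/4 (W(M) = (8 + 499)/4 = (¼)*507 = 507/4)
W(q(-9)) + L(-2010) = 507/4 - 2010 = -7533/4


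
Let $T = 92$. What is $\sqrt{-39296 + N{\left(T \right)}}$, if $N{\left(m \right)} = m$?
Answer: $198 i \approx 198.0 i$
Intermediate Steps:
$\sqrt{-39296 + N{\left(T \right)}} = \sqrt{-39296 + 92} = \sqrt{-39204} = 198 i$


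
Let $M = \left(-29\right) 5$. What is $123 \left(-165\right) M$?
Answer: $2942775$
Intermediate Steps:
$M = -145$
$123 \left(-165\right) M = 123 \left(-165\right) \left(-145\right) = \left(-20295\right) \left(-145\right) = 2942775$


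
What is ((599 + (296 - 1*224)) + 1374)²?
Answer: 4182025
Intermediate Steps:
((599 + (296 - 1*224)) + 1374)² = ((599 + (296 - 224)) + 1374)² = ((599 + 72) + 1374)² = (671 + 1374)² = 2045² = 4182025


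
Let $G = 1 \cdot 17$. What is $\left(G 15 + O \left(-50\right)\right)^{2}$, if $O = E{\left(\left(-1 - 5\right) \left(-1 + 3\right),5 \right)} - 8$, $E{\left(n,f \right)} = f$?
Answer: $164025$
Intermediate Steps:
$G = 17$
$O = -3$ ($O = 5 - 8 = -3$)
$\left(G 15 + O \left(-50\right)\right)^{2} = \left(17 \cdot 15 - -150\right)^{2} = \left(255 + 150\right)^{2} = 405^{2} = 164025$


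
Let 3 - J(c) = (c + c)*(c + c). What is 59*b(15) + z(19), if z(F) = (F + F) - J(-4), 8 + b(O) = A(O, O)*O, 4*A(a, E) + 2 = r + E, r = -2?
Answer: 8243/4 ≈ 2060.8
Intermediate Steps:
A(a, E) = -1 + E/4 (A(a, E) = -½ + (-2 + E)/4 = -½ + (-½ + E/4) = -1 + E/4)
J(c) = 3 - 4*c² (J(c) = 3 - (c + c)*(c + c) = 3 - 2*c*2*c = 3 - 4*c²)
b(O) = -8 + O*(-1 + O/4) (b(O) = -8 + (-1 + O/4)*O = -8 + O*(-1 + O/4))
z(F) = 61 + 2*F (z(F) = (F + F) - (3 - 4*(-4)²) = 2*F - (3 - 4*16) = 2*F - (3 - 64) = 2*F - 1*(-61) = 2*F + 61 = 61 + 2*F)
59*b(15) + z(19) = 59*(-8 + (¼)*15*(-4 + 15)) + (61 + 2*19) = 59*(-8 + (¼)*15*11) + (61 + 38) = 59*(-8 + 165/4) + 99 = 59*(133/4) + 99 = 7847/4 + 99 = 8243/4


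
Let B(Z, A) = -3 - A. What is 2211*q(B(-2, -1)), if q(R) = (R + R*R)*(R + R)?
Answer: -17688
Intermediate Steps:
q(R) = 2*R*(R + R²) (q(R) = (R + R²)*(2*R) = 2*R*(R + R²))
2211*q(B(-2, -1)) = 2211*(2*(-3 - 1*(-1))²*(1 + (-3 - 1*(-1)))) = 2211*(2*(-3 + 1)²*(1 + (-3 + 1))) = 2211*(2*(-2)²*(1 - 2)) = 2211*(2*4*(-1)) = 2211*(-8) = -17688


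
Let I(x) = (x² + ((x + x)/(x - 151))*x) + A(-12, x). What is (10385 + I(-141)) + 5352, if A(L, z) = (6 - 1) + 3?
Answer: 5181515/146 ≈ 35490.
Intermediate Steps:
A(L, z) = 8 (A(L, z) = 5 + 3 = 8)
I(x) = 8 + x² + 2*x²/(-151 + x) (I(x) = (x² + ((x + x)/(x - 151))*x) + 8 = (x² + ((2*x)/(-151 + x))*x) + 8 = (x² + (2*x/(-151 + x))*x) + 8 = (x² + 2*x²/(-151 + x)) + 8 = 8 + x² + 2*x²/(-151 + x))
(10385 + I(-141)) + 5352 = (10385 + (-1208 + (-141)³ - 149*(-141)² + 8*(-141))/(-151 - 141)) + 5352 = (10385 + (-1208 - 2803221 - 149*19881 - 1128)/(-292)) + 5352 = (10385 - (-1208 - 2803221 - 2962269 - 1128)/292) + 5352 = (10385 - 1/292*(-5767826)) + 5352 = (10385 + 2883913/146) + 5352 = 4400123/146 + 5352 = 5181515/146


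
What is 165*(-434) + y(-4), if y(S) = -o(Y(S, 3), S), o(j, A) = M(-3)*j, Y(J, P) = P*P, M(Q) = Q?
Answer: -71583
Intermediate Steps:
Y(J, P) = P²
o(j, A) = -3*j
y(S) = 27 (y(S) = -(-3)*3² = -(-3)*9 = -1*(-27) = 27)
165*(-434) + y(-4) = 165*(-434) + 27 = -71610 + 27 = -71583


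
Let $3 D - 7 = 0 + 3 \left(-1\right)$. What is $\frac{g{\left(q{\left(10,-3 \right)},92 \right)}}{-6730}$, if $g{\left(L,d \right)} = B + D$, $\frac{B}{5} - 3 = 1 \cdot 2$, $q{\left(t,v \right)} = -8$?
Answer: $- \frac{79}{20190} \approx -0.0039128$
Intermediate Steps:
$D = \frac{4}{3}$ ($D = \frac{7}{3} + \frac{0 + 3 \left(-1\right)}{3} = \frac{7}{3} + \frac{0 - 3}{3} = \frac{7}{3} + \frac{1}{3} \left(-3\right) = \frac{7}{3} - 1 = \frac{4}{3} \approx 1.3333$)
$B = 25$ ($B = 15 + 5 \cdot 1 \cdot 2 = 15 + 5 \cdot 2 = 15 + 10 = 25$)
$g{\left(L,d \right)} = \frac{79}{3}$ ($g{\left(L,d \right)} = 25 + \frac{4}{3} = \frac{79}{3}$)
$\frac{g{\left(q{\left(10,-3 \right)},92 \right)}}{-6730} = \frac{79}{3 \left(-6730\right)} = \frac{79}{3} \left(- \frac{1}{6730}\right) = - \frac{79}{20190}$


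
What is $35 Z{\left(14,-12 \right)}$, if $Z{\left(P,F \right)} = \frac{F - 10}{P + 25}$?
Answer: $- \frac{770}{39} \approx -19.744$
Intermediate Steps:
$Z{\left(P,F \right)} = \frac{-10 + F}{25 + P}$
$35 Z{\left(14,-12 \right)} = 35 \frac{-10 - 12}{25 + 14} = 35 \cdot \frac{1}{39} \left(-22\right) = 35 \left(- \frac{22}{39}\right) = - \frac{770}{39}$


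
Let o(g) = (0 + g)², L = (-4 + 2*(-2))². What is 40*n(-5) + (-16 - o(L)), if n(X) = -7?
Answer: -4392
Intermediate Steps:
L = 64 (L = (-4 - 4)² = (-8)² = 64)
o(g) = g²
40*n(-5) + (-16 - o(L)) = 40*(-7) + (-16 - 1*64²) = -280 + (-16 - 1*4096) = -280 + (-16 - 4096) = -280 - 4112 = -4392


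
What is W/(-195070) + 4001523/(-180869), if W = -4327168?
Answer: 1036728691/17641057915 ≈ 0.058768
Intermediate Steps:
W/(-195070) + 4001523/(-180869) = -4327168/(-195070) + 4001523/(-180869) = -4327168*(-1/195070) + 4001523*(-1/180869) = 2163584/97535 - 4001523/180869 = 1036728691/17641057915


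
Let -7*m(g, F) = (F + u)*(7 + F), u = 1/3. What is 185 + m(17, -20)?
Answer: 3118/21 ≈ 148.48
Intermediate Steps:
u = ⅓ ≈ 0.33333
m(g, F) = -(7 + F)*(⅓ + F)/7 (m(g, F) = -(F + ⅓)*(7 + F)/7 = -(⅓ + F)*(7 + F)/7 = -(7 + F)*(⅓ + F)/7)
185 + m(17, -20) = 185 + (-⅓ - 22/21*(-20) - ⅐*(-20)²) = 185 + (-⅓ + 440/21 - ⅐*400) = 185 + (-⅓ + 440/21 - 400/7) = 185 - 767/21 = 3118/21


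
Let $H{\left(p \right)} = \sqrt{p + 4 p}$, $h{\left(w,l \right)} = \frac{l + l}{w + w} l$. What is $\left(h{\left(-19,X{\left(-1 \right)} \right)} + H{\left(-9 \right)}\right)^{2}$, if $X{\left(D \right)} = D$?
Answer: $\frac{\left(-1 + 57 i \sqrt{5}\right)^{2}}{361} \approx -44.997 - 0.70613 i$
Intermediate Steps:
$h{\left(w,l \right)} = \frac{l^{2}}{w}$ ($h{\left(w,l \right)} = \frac{2 l}{2 w} l = 2 l \frac{1}{2 w} l = \frac{l}{w} l = \frac{l^{2}}{w}$)
$H{\left(p \right)} = \sqrt{5} \sqrt{p}$ ($H{\left(p \right)} = \sqrt{5 p} = \sqrt{5} \sqrt{p}$)
$\left(h{\left(-19,X{\left(-1 \right)} \right)} + H{\left(-9 \right)}\right)^{2} = \left(\frac{\left(-1\right)^{2}}{-19} + \sqrt{5} \sqrt{-9}\right)^{2} = \left(1 \left(- \frac{1}{19}\right) + \sqrt{5} \cdot 3 i\right)^{2} = \left(- \frac{1}{19} + 3 i \sqrt{5}\right)^{2}$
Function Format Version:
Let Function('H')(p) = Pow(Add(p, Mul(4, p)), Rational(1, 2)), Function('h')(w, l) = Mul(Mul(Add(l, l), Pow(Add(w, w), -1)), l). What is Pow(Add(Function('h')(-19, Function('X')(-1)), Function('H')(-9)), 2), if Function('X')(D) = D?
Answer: Mul(Rational(1, 361), Pow(Add(-1, Mul(57, I, Pow(5, Rational(1, 2)))), 2)) ≈ Add(-44.997, Mul(-0.70613, I))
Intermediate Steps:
Function('h')(w, l) = Mul(Pow(l, 2), Pow(w, -1)) (Function('h')(w, l) = Mul(Mul(Mul(2, l), Pow(Mul(2, w), -1)), l) = Mul(Mul(Mul(2, l), Mul(Rational(1, 2), Pow(w, -1))), l) = Mul(Mul(l, Pow(w, -1)), l) = Mul(Pow(l, 2), Pow(w, -1)))
Function('H')(p) = Mul(Pow(5, Rational(1, 2)), Pow(p, Rational(1, 2))) (Function('H')(p) = Pow(Mul(5, p), Rational(1, 2)) = Mul(Pow(5, Rational(1, 2)), Pow(p, Rational(1, 2))))
Pow(Add(Function('h')(-19, Function('X')(-1)), Function('H')(-9)), 2) = Pow(Add(Mul(Pow(-1, 2), Pow(-19, -1)), Mul(Pow(5, Rational(1, 2)), Pow(-9, Rational(1, 2)))), 2) = Pow(Add(Mul(1, Rational(-1, 19)), Mul(Pow(5, Rational(1, 2)), Mul(3, I))), 2) = Pow(Add(Rational(-1, 19), Mul(3, I, Pow(5, Rational(1, 2)))), 2)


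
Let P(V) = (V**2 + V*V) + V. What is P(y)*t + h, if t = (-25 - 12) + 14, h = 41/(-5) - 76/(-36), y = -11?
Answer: -239359/45 ≈ -5319.1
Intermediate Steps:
h = -274/45 (h = 41*(-1/5) - 76*(-1/36) = -41/5 + 19/9 = -274/45 ≈ -6.0889)
P(V) = V + 2*V**2 (P(V) = (V**2 + V**2) + V = 2*V**2 + V = V + 2*V**2)
t = -23 (t = -37 + 14 = -23)
P(y)*t + h = -11*(1 + 2*(-11))*(-23) - 274/45 = -11*(1 - 22)*(-23) - 274/45 = -11*(-21)*(-23) - 274/45 = 231*(-23) - 274/45 = -5313 - 274/45 = -239359/45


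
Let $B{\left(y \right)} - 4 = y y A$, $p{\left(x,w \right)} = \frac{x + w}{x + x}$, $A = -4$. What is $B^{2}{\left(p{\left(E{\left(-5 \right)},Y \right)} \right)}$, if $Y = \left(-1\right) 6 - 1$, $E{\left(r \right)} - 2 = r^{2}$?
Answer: $\frac{6330256}{531441} \approx 11.911$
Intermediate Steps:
$E{\left(r \right)} = 2 + r^{2}$
$Y = -7$ ($Y = -6 - 1 = -7$)
$p{\left(x,w \right)} = \frac{w + x}{2 x}$
$B{\left(y \right)} = 4 - 4 y^{2}$ ($B{\left(y \right)} = 4 + y y \left(-4\right) = 4 + y^{2} \left(-4\right) = 4 - 4 y^{2}$)
$B^{2}{\left(p{\left(E{\left(-5 \right)},Y \right)} \right)} = \left(4 - 4 \left(\frac{-7 + \left(2 + \left(-5\right)^{2}\right)}{2 \left(2 + \left(-5\right)^{2}\right)}\right)^{2}\right)^{2} = \left(4 - 4 \left(\frac{-7 + \left(2 + 25\right)}{2 \left(2 + 25\right)}\right)^{2}\right)^{2} = \left(4 - 4 \left(\frac{-7 + 27}{2 \cdot 27}\right)^{2}\right)^{2} = \left(4 - 4 \left(\frac{1}{2} \cdot \frac{1}{27} \cdot 20\right)^{2}\right)^{2} = \left(4 - 4 \left(\frac{10}{27}\right)^{2}\right)^{2} = \left(4 - \frac{400}{729}\right)^{2} = \left(\frac{2516}{729}\right)^{2} = \frac{6330256}{531441}$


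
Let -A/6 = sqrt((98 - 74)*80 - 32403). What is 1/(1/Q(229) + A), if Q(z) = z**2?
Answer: 52441/3017881176347629 + 49501052658*I*sqrt(3387)/3017881176347629 ≈ 1.7377e-11 + 0.0009546*I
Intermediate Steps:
A = -18*I*sqrt(3387) (A = -6*sqrt((98 - 74)*80 - 32403) = -6*sqrt(24*80 - 32403) = -6*sqrt(1920 - 32403) = -18*I*sqrt(3387) ≈ -1047.6*I)
1/(1/Q(229) + A) = 1/(1/(229**2) - 18*I*sqrt(3387)) = 1/(1/52441 - 18*I*sqrt(3387))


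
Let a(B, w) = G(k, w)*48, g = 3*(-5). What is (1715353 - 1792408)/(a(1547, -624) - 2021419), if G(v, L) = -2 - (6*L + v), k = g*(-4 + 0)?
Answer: 77055/1844683 ≈ 0.041771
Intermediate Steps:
g = -15
k = 60 (k = -15*(-4 + 0) = -15*(-4) = 60)
G(v, L) = -2 - v - 6*L (G(v, L) = -2 - (v + 6*L) = -2 + (-v - 6*L) = -2 - v - 6*L)
a(B, w) = -2976 - 288*w (a(B, w) = (-2 - 1*60 - 6*w)*48 = (-2 - 60 - 6*w)*48 = (-62 - 6*w)*48 = -2976 - 288*w)
(1715353 - 1792408)/(a(1547, -624) - 2021419) = (1715353 - 1792408)/((-2976 - 288*(-624)) - 2021419) = -77055/((-2976 + 179712) - 2021419) = -77055/(176736 - 2021419) = -77055/(-1844683) = -77055*(-1/1844683) = 77055/1844683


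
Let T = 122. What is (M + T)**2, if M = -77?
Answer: 2025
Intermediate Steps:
(M + T)**2 = (-77 + 122)**2 = 45**2 = 2025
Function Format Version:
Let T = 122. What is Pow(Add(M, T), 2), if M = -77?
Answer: 2025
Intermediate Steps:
Pow(Add(M, T), 2) = Pow(Add(-77, 122), 2) = Pow(45, 2) = 2025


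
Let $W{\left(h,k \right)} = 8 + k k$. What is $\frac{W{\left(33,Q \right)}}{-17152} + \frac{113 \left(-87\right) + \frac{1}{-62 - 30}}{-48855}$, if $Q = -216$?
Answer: $- \frac{6069551137}{2409137760} \approx -2.5194$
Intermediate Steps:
$W{\left(h,k \right)} = 8 + k^{2}$
$\frac{W{\left(33,Q \right)}}{-17152} + \frac{113 \left(-87\right) + \frac{1}{-62 - 30}}{-48855} = \frac{8 + \left(-216\right)^{2}}{-17152} + \frac{113 \left(-87\right) + \frac{1}{-62 - 30}}{-48855} = \left(8 + 46656\right) \left(- \frac{1}{17152}\right) + \left(-9831 + \frac{1}{-92}\right) \left(- \frac{1}{48855}\right) = 46664 \left(- \frac{1}{17152}\right) + \left(-9831 - \frac{1}{92}\right) \left(- \frac{1}{48855}\right) = - \frac{5833}{2144} - - \frac{904453}{4494660} = - \frac{5833}{2144} + \frac{904453}{4494660} = - \frac{6069551137}{2409137760}$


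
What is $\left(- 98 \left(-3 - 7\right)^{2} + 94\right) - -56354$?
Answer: $46648$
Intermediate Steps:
$\left(- 98 \left(-3 - 7\right)^{2} + 94\right) - -56354 = \left(- 98 \left(-10\right)^{2} + 94\right) + 56354 = \left(\left(-98\right) 100 + 94\right) + 56354 = \left(-9800 + 94\right) + 56354 = -9706 + 56354 = 46648$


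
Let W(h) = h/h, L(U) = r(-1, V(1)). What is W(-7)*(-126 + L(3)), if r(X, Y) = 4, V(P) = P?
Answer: -122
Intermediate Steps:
L(U) = 4
W(h) = 1
W(-7)*(-126 + L(3)) = 1*(-126 + 4) = 1*(-122) = -122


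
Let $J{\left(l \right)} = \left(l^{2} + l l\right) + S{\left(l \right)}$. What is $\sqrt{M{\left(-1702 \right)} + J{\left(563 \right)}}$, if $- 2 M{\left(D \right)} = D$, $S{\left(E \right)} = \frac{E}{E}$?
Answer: $\sqrt{634790} \approx 796.74$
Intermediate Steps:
$S{\left(E \right)} = 1$
$M{\left(D \right)} = - \frac{D}{2}$
$J{\left(l \right)} = 1 + 2 l^{2}$ ($J{\left(l \right)} = \left(l^{2} + l l\right) + 1 = \left(l^{2} + l^{2}\right) + 1 = 2 l^{2} + 1 = 1 + 2 l^{2}$)
$\sqrt{M{\left(-1702 \right)} + J{\left(563 \right)}} = \sqrt{\left(- \frac{1}{2}\right) \left(-1702\right) + \left(1 + 2 \cdot 563^{2}\right)} = \sqrt{851 + \left(1 + 2 \cdot 316969\right)} = \sqrt{851 + \left(1 + 633938\right)} = \sqrt{851 + 633939} = \sqrt{634790}$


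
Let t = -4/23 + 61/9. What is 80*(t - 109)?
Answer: -1695680/207 ≈ -8191.7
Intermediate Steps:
t = 1367/207 (t = -4*1/23 + 61*(1/9) = -4/23 + 61/9 = 1367/207 ≈ 6.6039)
80*(t - 109) = 80*(1367/207 - 109) = 80*(-21196/207) = -1695680/207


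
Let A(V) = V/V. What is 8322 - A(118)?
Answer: 8321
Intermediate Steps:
A(V) = 1
8322 - A(118) = 8322 - 1*1 = 8322 - 1 = 8321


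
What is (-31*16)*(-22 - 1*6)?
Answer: 13888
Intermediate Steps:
(-31*16)*(-22 - 1*6) = -496*(-22 - 6) = -496*(-28) = 13888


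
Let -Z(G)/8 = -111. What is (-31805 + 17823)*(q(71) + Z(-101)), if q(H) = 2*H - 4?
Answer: -14345532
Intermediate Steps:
Z(G) = 888 (Z(G) = -8*(-111) = 888)
q(H) = -4 + 2*H
(-31805 + 17823)*(q(71) + Z(-101)) = (-31805 + 17823)*((-4 + 2*71) + 888) = -13982*((-4 + 142) + 888) = -13982*(138 + 888) = -13982*1026 = -14345532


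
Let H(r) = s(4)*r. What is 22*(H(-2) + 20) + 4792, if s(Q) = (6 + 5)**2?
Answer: -92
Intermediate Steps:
s(Q) = 121 (s(Q) = 11**2 = 121)
H(r) = 121*r
22*(H(-2) + 20) + 4792 = 22*(121*(-2) + 20) + 4792 = 22*(-242 + 20) + 4792 = 22*(-222) + 4792 = -4884 + 4792 = -92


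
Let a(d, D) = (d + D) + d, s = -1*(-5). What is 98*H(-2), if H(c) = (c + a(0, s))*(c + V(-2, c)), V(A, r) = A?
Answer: -1176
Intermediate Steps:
s = 5
a(d, D) = D + 2*d (a(d, D) = (D + d) + d = D + 2*d)
H(c) = (-2 + c)*(5 + c) (H(c) = (c + (5 + 2*0))*(c - 2) = (c + (5 + 0))*(-2 + c) = (c + 5)*(-2 + c) = (5 + c)*(-2 + c) = (-2 + c)*(5 + c))
98*H(-2) = 98*(-10 + (-2)² + 3*(-2)) = 98*(-10 + 4 - 6) = 98*(-12) = -1176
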